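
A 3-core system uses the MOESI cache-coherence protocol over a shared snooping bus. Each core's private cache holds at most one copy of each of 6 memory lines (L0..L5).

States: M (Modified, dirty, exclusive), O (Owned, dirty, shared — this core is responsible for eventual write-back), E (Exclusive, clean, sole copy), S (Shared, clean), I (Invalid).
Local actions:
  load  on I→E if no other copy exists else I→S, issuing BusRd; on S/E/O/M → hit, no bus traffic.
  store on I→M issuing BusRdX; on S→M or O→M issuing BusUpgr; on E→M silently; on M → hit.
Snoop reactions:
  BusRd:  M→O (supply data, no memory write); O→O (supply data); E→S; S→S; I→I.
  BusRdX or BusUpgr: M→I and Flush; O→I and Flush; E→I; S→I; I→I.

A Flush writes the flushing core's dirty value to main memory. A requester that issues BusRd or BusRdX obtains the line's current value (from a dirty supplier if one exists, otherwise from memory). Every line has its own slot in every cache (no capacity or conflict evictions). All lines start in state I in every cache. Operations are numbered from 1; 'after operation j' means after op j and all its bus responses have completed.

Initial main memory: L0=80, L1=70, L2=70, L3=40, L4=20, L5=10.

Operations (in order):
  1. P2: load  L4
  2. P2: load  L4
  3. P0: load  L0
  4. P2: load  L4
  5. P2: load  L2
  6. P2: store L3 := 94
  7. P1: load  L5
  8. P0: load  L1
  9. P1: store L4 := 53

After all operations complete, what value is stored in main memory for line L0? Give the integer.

step 1: P2: load  L4  ⟶  IIE  (L4)  txn=BusRd  M[L4]=20
step 2: P2: load  L4  ⟶  IIE  (L4)  txn=∅  M[L4]=20
step 3: P0: load  L0  ⟶  EII  (L0)  txn=BusRd  M[L0]=80
step 4: P2: load  L4  ⟶  IIE  (L4)  txn=∅  M[L4]=20
step 5: P2: load  L2  ⟶  IIE  (L2)  txn=BusRd  M[L2]=70
step 6: P2: store L3 := 94  ⟶  IIM  (L3)  txn=BusRdX  M[L3]=40
step 7: P1: load  L5  ⟶  IEI  (L5)  txn=BusRd  M[L5]=10
step 8: P0: load  L1  ⟶  EII  (L1)  txn=BusRd  M[L1]=70
step 9: P1: store L4 := 53  ⟶  IMI  (L4)  txn=BusRdX  M[L4]=20

memory[L0] = 80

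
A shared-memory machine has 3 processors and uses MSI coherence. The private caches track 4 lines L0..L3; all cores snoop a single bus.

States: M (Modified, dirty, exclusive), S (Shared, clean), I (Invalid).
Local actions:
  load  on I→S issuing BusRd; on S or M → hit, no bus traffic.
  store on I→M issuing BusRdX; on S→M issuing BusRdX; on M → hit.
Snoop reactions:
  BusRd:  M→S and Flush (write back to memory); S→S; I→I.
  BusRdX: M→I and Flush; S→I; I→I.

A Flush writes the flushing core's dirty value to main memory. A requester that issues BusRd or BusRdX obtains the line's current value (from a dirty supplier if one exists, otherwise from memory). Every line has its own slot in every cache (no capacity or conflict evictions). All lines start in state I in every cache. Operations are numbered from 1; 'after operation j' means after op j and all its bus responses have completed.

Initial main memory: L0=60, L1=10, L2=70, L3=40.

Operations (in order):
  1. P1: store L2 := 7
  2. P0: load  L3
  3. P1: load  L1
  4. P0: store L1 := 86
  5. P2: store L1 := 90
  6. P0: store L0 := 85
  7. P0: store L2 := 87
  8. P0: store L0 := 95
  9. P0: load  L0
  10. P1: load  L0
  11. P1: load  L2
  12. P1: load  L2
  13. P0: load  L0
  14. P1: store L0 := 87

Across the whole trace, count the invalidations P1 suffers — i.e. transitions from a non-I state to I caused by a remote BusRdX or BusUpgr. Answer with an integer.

1. P1: store L2 := 7  bus=[BusRdX]  L2: P0=I P1=M P2=I  mem[L2]=70
2. P0: load  L3  bus=[BusRd]  L3: P0=S P1=I P2=I  mem[L3]=40
3. P1: load  L1  bus=[BusRd]  L1: P0=I P1=S P2=I  mem[L1]=10
4. P0: store L1 := 86  bus=[BusRdX]  L1: P0=M P1=I P2=I  mem[L1]=10
5. P2: store L1 := 90  bus=[BusRdX,Flush]  L1: P0=I P1=I P2=M  mem[L1]=86
6. P0: store L0 := 85  bus=[BusRdX]  L0: P0=M P1=I P2=I  mem[L0]=60
7. P0: store L2 := 87  bus=[BusRdX,Flush]  L2: P0=M P1=I P2=I  mem[L2]=7
8. P0: store L0 := 95  bus=[-]  L0: P0=M P1=I P2=I  mem[L0]=60
9. P0: load  L0  bus=[-]  L0: P0=M P1=I P2=I  mem[L0]=60
10. P1: load  L0  bus=[BusRd,Flush]  L0: P0=S P1=S P2=I  mem[L0]=95
11. P1: load  L2  bus=[BusRd,Flush]  L2: P0=S P1=S P2=I  mem[L2]=87
12. P1: load  L2  bus=[-]  L2: P0=S P1=S P2=I  mem[L2]=87
13. P0: load  L0  bus=[-]  L0: P0=S P1=S P2=I  mem[L0]=95
14. P1: store L0 := 87  bus=[BusRdX]  L0: P0=I P1=M P2=I  mem[L0]=95

invalidations = 2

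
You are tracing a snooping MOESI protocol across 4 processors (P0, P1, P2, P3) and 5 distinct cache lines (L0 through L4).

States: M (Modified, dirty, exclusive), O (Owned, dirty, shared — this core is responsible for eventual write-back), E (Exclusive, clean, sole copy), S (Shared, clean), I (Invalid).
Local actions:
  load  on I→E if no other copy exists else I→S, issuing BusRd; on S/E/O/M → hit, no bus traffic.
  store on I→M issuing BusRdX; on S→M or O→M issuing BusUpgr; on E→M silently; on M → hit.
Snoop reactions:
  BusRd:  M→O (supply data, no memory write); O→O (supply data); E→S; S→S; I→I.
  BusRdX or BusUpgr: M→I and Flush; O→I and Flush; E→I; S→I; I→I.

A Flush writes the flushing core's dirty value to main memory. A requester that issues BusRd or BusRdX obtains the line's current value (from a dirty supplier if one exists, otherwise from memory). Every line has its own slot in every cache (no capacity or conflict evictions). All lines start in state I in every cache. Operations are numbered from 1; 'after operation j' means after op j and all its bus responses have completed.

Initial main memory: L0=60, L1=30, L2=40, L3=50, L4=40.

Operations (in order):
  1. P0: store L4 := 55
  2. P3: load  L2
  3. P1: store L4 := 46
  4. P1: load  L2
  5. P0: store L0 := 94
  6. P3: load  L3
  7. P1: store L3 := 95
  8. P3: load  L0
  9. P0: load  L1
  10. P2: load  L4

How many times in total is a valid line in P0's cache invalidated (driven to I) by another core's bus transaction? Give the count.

1. P0: store L4 := 55  bus=[BusRdX]  L4: P0=M P1=I P2=I P3=I  mem[L4]=40
2. P3: load  L2  bus=[BusRd]  L2: P0=I P1=I P2=I P3=E  mem[L2]=40
3. P1: store L4 := 46  bus=[BusRdX,Flush]  L4: P0=I P1=M P2=I P3=I  mem[L4]=55
4. P1: load  L2  bus=[BusRd]  L2: P0=I P1=S P2=I P3=S  mem[L2]=40
5. P0: store L0 := 94  bus=[BusRdX]  L0: P0=M P1=I P2=I P3=I  mem[L0]=60
6. P3: load  L3  bus=[BusRd]  L3: P0=I P1=I P2=I P3=E  mem[L3]=50
7. P1: store L3 := 95  bus=[BusRdX]  L3: P0=I P1=M P2=I P3=I  mem[L3]=50
8. P3: load  L0  bus=[BusRd]  L0: P0=O P1=I P2=I P3=S  mem[L0]=60
9. P0: load  L1  bus=[BusRd]  L1: P0=E P1=I P2=I P3=I  mem[L1]=30
10. P2: load  L4  bus=[BusRd]  L4: P0=I P1=O P2=S P3=I  mem[L4]=55

invalidations = 1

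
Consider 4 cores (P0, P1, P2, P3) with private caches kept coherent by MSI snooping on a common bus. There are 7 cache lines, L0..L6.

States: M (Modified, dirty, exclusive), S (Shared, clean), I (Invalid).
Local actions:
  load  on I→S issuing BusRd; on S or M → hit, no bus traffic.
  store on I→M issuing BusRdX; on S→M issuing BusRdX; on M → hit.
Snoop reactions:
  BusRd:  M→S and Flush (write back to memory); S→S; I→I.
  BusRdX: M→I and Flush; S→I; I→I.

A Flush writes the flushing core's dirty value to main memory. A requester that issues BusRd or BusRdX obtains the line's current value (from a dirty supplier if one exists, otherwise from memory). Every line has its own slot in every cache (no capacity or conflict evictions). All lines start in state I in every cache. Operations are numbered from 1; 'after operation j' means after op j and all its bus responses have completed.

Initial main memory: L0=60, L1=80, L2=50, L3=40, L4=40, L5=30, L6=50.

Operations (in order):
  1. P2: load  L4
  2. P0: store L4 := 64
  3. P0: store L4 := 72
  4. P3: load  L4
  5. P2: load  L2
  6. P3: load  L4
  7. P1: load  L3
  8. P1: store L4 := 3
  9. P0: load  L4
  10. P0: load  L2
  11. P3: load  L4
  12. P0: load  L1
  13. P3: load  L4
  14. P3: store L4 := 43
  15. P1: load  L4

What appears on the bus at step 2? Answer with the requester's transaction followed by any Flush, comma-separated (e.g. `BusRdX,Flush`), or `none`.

[1] P2: load  L4 | P0:I, P1:I, P2:S(40), P3:I | bus: BusRd
[2] P0: store L4 := 64 | P0:M(64), P1:I, P2:I, P3:I | bus: BusRdX
[3] P0: store L4 := 72 | P0:M(72), P1:I, P2:I, P3:I | bus: none
[4] P3: load  L4 | P0:S(72), P1:I, P2:I, P3:S(72) | bus: BusRd,Flush
[5] P2: load  L2 | P0:I, P1:I, P2:S(50), P3:I | bus: BusRd
[6] P3: load  L4 | P0:S(72), P1:I, P2:I, P3:S(72) | bus: none
[7] P1: load  L3 | P0:I, P1:S(40), P2:I, P3:I | bus: BusRd
[8] P1: store L4 := 3 | P0:I, P1:M(3), P2:I, P3:I | bus: BusRdX
[9] P0: load  L4 | P0:S(3), P1:S(3), P2:I, P3:I | bus: BusRd,Flush
[10] P0: load  L2 | P0:S(50), P1:I, P2:S(50), P3:I | bus: BusRd
[11] P3: load  L4 | P0:S(3), P1:S(3), P2:I, P3:S(3) | bus: BusRd
[12] P0: load  L1 | P0:S(80), P1:I, P2:I, P3:I | bus: BusRd
[13] P3: load  L4 | P0:S(3), P1:S(3), P2:I, P3:S(3) | bus: none
[14] P3: store L4 := 43 | P0:I, P1:I, P2:I, P3:M(43) | bus: BusRdX
[15] P1: load  L4 | P0:I, P1:S(43), P2:I, P3:S(43) | bus: BusRd,Flush

bus = BusRdX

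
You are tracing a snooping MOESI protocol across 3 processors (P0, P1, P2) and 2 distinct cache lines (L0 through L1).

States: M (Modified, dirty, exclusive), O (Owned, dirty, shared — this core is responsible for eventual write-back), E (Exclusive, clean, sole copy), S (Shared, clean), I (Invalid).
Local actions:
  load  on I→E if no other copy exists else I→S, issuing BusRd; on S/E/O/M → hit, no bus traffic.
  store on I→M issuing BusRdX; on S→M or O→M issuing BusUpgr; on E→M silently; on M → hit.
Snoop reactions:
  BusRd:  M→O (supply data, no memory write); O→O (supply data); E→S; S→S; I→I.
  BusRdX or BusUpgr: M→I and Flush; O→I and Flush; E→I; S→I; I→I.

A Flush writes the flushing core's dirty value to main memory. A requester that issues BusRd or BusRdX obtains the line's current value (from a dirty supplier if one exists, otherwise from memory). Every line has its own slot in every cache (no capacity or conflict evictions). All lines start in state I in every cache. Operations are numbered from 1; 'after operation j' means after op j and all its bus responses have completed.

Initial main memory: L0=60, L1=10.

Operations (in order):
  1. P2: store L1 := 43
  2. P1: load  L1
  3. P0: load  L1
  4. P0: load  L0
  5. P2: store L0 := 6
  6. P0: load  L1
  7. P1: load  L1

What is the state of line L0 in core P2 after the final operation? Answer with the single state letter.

state = M

[1] P2: store L1 := 43 | P0:I, P1:I, P2:M(43) | bus: BusRdX
[2] P1: load  L1 | P0:I, P1:S(43), P2:O(43) | bus: BusRd
[3] P0: load  L1 | P0:S(43), P1:S(43), P2:O(43) | bus: BusRd
[4] P0: load  L0 | P0:E(60), P1:I, P2:I | bus: BusRd
[5] P2: store L0 := 6 | P0:I, P1:I, P2:M(6) | bus: BusRdX
[6] P0: load  L1 | P0:S(43), P1:S(43), P2:O(43) | bus: none
[7] P1: load  L1 | P0:S(43), P1:S(43), P2:O(43) | bus: none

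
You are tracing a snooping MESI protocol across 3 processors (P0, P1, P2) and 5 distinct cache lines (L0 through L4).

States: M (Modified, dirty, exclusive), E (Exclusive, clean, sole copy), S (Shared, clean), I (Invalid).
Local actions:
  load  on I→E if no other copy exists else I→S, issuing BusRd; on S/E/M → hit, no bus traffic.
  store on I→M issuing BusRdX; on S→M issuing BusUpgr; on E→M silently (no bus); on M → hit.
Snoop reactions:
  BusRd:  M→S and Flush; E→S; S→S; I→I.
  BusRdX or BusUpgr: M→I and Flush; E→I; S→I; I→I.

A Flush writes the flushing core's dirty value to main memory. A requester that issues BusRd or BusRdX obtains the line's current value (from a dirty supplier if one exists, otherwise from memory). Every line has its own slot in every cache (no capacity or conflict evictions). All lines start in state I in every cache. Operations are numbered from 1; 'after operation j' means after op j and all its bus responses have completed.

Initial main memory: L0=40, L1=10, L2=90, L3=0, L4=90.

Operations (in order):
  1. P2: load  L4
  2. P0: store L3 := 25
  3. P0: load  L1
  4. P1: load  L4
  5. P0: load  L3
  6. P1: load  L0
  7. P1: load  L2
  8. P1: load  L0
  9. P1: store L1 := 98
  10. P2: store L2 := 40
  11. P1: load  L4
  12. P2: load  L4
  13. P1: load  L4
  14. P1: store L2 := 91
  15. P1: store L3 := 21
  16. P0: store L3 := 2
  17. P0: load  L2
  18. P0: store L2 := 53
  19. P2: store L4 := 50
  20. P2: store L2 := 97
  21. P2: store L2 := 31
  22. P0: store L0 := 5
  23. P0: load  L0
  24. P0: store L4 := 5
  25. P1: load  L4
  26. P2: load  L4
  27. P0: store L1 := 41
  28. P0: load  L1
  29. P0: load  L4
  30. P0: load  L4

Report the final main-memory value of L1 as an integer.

memory[L1] = 98

  op1 P2: load  L4 → I/I/E on L4; bus BusRd; mem=90
  op2 P0: store L3 := 25 → M/I/I on L3; bus BusRdX; mem=0
  op3 P0: load  L1 → E/I/I on L1; bus BusRd; mem=10
  op4 P1: load  L4 → I/S/S on L4; bus BusRd; mem=90
  op5 P0: load  L3 → M/I/I on L3; bus (none); mem=0
  op6 P1: load  L0 → I/E/I on L0; bus BusRd; mem=40
  op7 P1: load  L2 → I/E/I on L2; bus BusRd; mem=90
  op8 P1: load  L0 → I/E/I on L0; bus (none); mem=40
  op9 P1: store L1 := 98 → I/M/I on L1; bus BusRdX; mem=10
  op10 P2: store L2 := 40 → I/I/M on L2; bus BusRdX; mem=90
  op11 P1: load  L4 → I/S/S on L4; bus (none); mem=90
  op12 P2: load  L4 → I/S/S on L4; bus (none); mem=90
  op13 P1: load  L4 → I/S/S on L4; bus (none); mem=90
  op14 P1: store L2 := 91 → I/M/I on L2; bus BusRdX Flush; mem=40
  op15 P1: store L3 := 21 → I/M/I on L3; bus BusRdX Flush; mem=25
  op16 P0: store L3 := 2 → M/I/I on L3; bus BusRdX Flush; mem=21
  op17 P0: load  L2 → S/S/I on L2; bus BusRd Flush; mem=91
  op18 P0: store L2 := 53 → M/I/I on L2; bus BusUpgr; mem=91
  op19 P2: store L4 := 50 → I/I/M on L4; bus BusUpgr; mem=90
  op20 P2: store L2 := 97 → I/I/M on L2; bus BusRdX Flush; mem=53
  op21 P2: store L2 := 31 → I/I/M on L2; bus (none); mem=53
  op22 P0: store L0 := 5 → M/I/I on L0; bus BusRdX; mem=40
  op23 P0: load  L0 → M/I/I on L0; bus (none); mem=40
  op24 P0: store L4 := 5 → M/I/I on L4; bus BusRdX Flush; mem=50
  op25 P1: load  L4 → S/S/I on L4; bus BusRd Flush; mem=5
  op26 P2: load  L4 → S/S/S on L4; bus BusRd; mem=5
  op27 P0: store L1 := 41 → M/I/I on L1; bus BusRdX Flush; mem=98
  op28 P0: load  L1 → M/I/I on L1; bus (none); mem=98
  op29 P0: load  L4 → S/S/S on L4; bus (none); mem=5
  op30 P0: load  L4 → S/S/S on L4; bus (none); mem=5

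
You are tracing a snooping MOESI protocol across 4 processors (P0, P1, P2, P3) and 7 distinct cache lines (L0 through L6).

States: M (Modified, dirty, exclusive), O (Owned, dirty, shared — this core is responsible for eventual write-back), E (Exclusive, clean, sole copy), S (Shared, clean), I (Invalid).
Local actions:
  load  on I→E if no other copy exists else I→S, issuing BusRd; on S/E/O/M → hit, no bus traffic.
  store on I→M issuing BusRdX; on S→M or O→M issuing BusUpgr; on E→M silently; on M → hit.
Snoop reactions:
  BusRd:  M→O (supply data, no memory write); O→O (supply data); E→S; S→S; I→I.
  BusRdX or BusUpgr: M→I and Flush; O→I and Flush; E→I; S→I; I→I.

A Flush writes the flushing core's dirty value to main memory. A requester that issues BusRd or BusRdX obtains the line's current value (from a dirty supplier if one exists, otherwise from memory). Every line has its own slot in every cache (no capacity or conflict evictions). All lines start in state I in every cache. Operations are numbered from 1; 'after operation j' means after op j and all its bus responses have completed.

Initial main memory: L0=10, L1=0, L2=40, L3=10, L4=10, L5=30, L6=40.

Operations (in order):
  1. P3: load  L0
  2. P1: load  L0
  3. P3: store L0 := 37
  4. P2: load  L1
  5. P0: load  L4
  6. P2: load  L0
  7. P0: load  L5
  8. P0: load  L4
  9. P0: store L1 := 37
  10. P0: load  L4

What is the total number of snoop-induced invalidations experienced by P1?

[1] P3: load  L0 | P0:I, P1:I, P2:I, P3:E(10) | bus: BusRd
[2] P1: load  L0 | P0:I, P1:S(10), P2:I, P3:S(10) | bus: BusRd
[3] P3: store L0 := 37 | P0:I, P1:I, P2:I, P3:M(37) | bus: BusUpgr
[4] P2: load  L1 | P0:I, P1:I, P2:E(0), P3:I | bus: BusRd
[5] P0: load  L4 | P0:E(10), P1:I, P2:I, P3:I | bus: BusRd
[6] P2: load  L0 | P0:I, P1:I, P2:S(37), P3:O(37) | bus: BusRd
[7] P0: load  L5 | P0:E(30), P1:I, P2:I, P3:I | bus: BusRd
[8] P0: load  L4 | P0:E(10), P1:I, P2:I, P3:I | bus: none
[9] P0: store L1 := 37 | P0:M(37), P1:I, P2:I, P3:I | bus: BusRdX
[10] P0: load  L4 | P0:E(10), P1:I, P2:I, P3:I | bus: none

invalidations = 1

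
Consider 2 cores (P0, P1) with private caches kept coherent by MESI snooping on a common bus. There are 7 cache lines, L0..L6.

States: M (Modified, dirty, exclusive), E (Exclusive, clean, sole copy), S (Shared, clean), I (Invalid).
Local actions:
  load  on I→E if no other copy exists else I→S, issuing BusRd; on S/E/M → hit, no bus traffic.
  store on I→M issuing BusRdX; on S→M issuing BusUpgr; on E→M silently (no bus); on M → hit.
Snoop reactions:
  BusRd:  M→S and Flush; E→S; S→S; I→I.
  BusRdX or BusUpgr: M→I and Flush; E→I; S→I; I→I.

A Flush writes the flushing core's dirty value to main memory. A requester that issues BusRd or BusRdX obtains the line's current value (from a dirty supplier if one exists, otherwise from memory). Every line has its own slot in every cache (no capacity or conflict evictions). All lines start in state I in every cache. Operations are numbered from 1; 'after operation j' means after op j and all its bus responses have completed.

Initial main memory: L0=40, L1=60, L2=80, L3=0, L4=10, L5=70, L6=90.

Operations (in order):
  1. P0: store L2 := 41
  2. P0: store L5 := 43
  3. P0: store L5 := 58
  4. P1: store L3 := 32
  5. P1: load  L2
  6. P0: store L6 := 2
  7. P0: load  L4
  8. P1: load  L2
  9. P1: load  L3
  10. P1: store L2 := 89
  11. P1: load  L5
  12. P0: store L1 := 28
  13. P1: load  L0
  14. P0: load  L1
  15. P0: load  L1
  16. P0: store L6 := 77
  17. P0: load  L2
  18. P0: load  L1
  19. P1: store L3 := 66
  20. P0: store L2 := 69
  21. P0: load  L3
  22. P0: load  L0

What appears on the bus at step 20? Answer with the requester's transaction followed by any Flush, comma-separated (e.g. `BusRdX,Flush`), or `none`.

bus = BusUpgr

1. P0: store L2 := 41  bus=[BusRdX]  L2: P0=M P1=I  mem[L2]=80
2. P0: store L5 := 43  bus=[BusRdX]  L5: P0=M P1=I  mem[L5]=70
3. P0: store L5 := 58  bus=[-]  L5: P0=M P1=I  mem[L5]=70
4. P1: store L3 := 32  bus=[BusRdX]  L3: P0=I P1=M  mem[L3]=0
5. P1: load  L2  bus=[BusRd,Flush]  L2: P0=S P1=S  mem[L2]=41
6. P0: store L6 := 2  bus=[BusRdX]  L6: P0=M P1=I  mem[L6]=90
7. P0: load  L4  bus=[BusRd]  L4: P0=E P1=I  mem[L4]=10
8. P1: load  L2  bus=[-]  L2: P0=S P1=S  mem[L2]=41
9. P1: load  L3  bus=[-]  L3: P0=I P1=M  mem[L3]=0
10. P1: store L2 := 89  bus=[BusUpgr]  L2: P0=I P1=M  mem[L2]=41
11. P1: load  L5  bus=[BusRd,Flush]  L5: P0=S P1=S  mem[L5]=58
12. P0: store L1 := 28  bus=[BusRdX]  L1: P0=M P1=I  mem[L1]=60
13. P1: load  L0  bus=[BusRd]  L0: P0=I P1=E  mem[L0]=40
14. P0: load  L1  bus=[-]  L1: P0=M P1=I  mem[L1]=60
15. P0: load  L1  bus=[-]  L1: P0=M P1=I  mem[L1]=60
16. P0: store L6 := 77  bus=[-]  L6: P0=M P1=I  mem[L6]=90
17. P0: load  L2  bus=[BusRd,Flush]  L2: P0=S P1=S  mem[L2]=89
18. P0: load  L1  bus=[-]  L1: P0=M P1=I  mem[L1]=60
19. P1: store L3 := 66  bus=[-]  L3: P0=I P1=M  mem[L3]=0
20. P0: store L2 := 69  bus=[BusUpgr]  L2: P0=M P1=I  mem[L2]=89
21. P0: load  L3  bus=[BusRd,Flush]  L3: P0=S P1=S  mem[L3]=66
22. P0: load  L0  bus=[BusRd]  L0: P0=S P1=S  mem[L0]=40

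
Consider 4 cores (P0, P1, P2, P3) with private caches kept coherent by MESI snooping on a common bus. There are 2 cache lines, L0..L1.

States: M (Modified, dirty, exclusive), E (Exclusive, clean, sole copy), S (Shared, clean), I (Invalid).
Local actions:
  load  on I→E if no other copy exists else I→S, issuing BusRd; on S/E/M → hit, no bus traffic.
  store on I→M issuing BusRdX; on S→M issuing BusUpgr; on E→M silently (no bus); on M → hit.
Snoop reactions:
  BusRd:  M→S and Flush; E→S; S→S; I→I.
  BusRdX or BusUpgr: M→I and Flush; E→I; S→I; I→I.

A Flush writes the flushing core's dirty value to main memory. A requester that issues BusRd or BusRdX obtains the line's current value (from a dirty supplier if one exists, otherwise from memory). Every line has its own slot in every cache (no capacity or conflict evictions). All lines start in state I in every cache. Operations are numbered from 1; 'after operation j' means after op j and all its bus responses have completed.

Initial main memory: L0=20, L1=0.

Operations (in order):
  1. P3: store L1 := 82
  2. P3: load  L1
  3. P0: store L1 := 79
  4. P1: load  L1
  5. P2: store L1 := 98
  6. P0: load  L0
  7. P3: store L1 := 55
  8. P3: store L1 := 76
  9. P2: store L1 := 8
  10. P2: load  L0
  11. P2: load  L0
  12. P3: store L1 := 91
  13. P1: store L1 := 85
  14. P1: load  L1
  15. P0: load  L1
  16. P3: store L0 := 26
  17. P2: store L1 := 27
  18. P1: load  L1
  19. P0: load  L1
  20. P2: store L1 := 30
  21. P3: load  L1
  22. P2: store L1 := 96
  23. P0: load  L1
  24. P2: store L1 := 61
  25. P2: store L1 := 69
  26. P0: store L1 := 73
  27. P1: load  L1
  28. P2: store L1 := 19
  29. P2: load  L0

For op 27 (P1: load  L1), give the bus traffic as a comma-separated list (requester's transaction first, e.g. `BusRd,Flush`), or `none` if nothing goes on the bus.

1. P3: store L1 := 82  bus=[BusRdX]  L1: P0=I P1=I P2=I P3=M  mem[L1]=0
2. P3: load  L1  bus=[-]  L1: P0=I P1=I P2=I P3=M  mem[L1]=0
3. P0: store L1 := 79  bus=[BusRdX,Flush]  L1: P0=M P1=I P2=I P3=I  mem[L1]=82
4. P1: load  L1  bus=[BusRd,Flush]  L1: P0=S P1=S P2=I P3=I  mem[L1]=79
5. P2: store L1 := 98  bus=[BusRdX]  L1: P0=I P1=I P2=M P3=I  mem[L1]=79
6. P0: load  L0  bus=[BusRd]  L0: P0=E P1=I P2=I P3=I  mem[L0]=20
7. P3: store L1 := 55  bus=[BusRdX,Flush]  L1: P0=I P1=I P2=I P3=M  mem[L1]=98
8. P3: store L1 := 76  bus=[-]  L1: P0=I P1=I P2=I P3=M  mem[L1]=98
9. P2: store L1 := 8  bus=[BusRdX,Flush]  L1: P0=I P1=I P2=M P3=I  mem[L1]=76
10. P2: load  L0  bus=[BusRd]  L0: P0=S P1=I P2=S P3=I  mem[L0]=20
11. P2: load  L0  bus=[-]  L0: P0=S P1=I P2=S P3=I  mem[L0]=20
12. P3: store L1 := 91  bus=[BusRdX,Flush]  L1: P0=I P1=I P2=I P3=M  mem[L1]=8
13. P1: store L1 := 85  bus=[BusRdX,Flush]  L1: P0=I P1=M P2=I P3=I  mem[L1]=91
14. P1: load  L1  bus=[-]  L1: P0=I P1=M P2=I P3=I  mem[L1]=91
15. P0: load  L1  bus=[BusRd,Flush]  L1: P0=S P1=S P2=I P3=I  mem[L1]=85
16. P3: store L0 := 26  bus=[BusRdX]  L0: P0=I P1=I P2=I P3=M  mem[L0]=20
17. P2: store L1 := 27  bus=[BusRdX]  L1: P0=I P1=I P2=M P3=I  mem[L1]=85
18. P1: load  L1  bus=[BusRd,Flush]  L1: P0=I P1=S P2=S P3=I  mem[L1]=27
19. P0: load  L1  bus=[BusRd]  L1: P0=S P1=S P2=S P3=I  mem[L1]=27
20. P2: store L1 := 30  bus=[BusUpgr]  L1: P0=I P1=I P2=M P3=I  mem[L1]=27
21. P3: load  L1  bus=[BusRd,Flush]  L1: P0=I P1=I P2=S P3=S  mem[L1]=30
22. P2: store L1 := 96  bus=[BusUpgr]  L1: P0=I P1=I P2=M P3=I  mem[L1]=30
23. P0: load  L1  bus=[BusRd,Flush]  L1: P0=S P1=I P2=S P3=I  mem[L1]=96
24. P2: store L1 := 61  bus=[BusUpgr]  L1: P0=I P1=I P2=M P3=I  mem[L1]=96
25. P2: store L1 := 69  bus=[-]  L1: P0=I P1=I P2=M P3=I  mem[L1]=96
26. P0: store L1 := 73  bus=[BusRdX,Flush]  L1: P0=M P1=I P2=I P3=I  mem[L1]=69
27. P1: load  L1  bus=[BusRd,Flush]  L1: P0=S P1=S P2=I P3=I  mem[L1]=73
28. P2: store L1 := 19  bus=[BusRdX]  L1: P0=I P1=I P2=M P3=I  mem[L1]=73
29. P2: load  L0  bus=[BusRd,Flush]  L0: P0=I P1=I P2=S P3=S  mem[L0]=26

bus = BusRd,Flush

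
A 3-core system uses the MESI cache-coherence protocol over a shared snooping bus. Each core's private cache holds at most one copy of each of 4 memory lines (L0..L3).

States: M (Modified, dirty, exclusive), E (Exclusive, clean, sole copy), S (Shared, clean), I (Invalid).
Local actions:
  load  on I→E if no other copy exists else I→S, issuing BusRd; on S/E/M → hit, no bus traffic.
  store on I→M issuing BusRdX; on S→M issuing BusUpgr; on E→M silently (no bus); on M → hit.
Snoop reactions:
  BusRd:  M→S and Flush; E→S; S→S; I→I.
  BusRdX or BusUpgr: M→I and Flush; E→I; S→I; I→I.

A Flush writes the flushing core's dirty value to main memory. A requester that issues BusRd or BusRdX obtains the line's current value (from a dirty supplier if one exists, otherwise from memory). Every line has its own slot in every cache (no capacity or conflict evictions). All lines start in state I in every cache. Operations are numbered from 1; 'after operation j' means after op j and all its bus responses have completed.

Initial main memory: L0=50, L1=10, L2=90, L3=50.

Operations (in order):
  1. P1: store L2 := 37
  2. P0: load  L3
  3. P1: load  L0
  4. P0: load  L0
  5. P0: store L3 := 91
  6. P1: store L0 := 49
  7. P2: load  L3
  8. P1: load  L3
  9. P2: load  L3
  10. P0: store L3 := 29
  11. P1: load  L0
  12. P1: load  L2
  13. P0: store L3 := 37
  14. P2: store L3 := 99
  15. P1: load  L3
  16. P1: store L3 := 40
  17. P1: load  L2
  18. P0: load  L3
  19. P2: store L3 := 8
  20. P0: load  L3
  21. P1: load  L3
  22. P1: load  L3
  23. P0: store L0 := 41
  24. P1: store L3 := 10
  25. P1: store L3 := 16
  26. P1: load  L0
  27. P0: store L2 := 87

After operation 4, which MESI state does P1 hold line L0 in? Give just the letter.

step 1: P1: store L2 := 37  ⟶  IMI  (L2)  txn=BusRdX  M[L2]=90
step 2: P0: load  L3  ⟶  EII  (L3)  txn=BusRd  M[L3]=50
step 3: P1: load  L0  ⟶  IEI  (L0)  txn=BusRd  M[L0]=50
step 4: P0: load  L0  ⟶  SSI  (L0)  txn=BusRd  M[L0]=50
step 5: P0: store L3 := 91  ⟶  MII  (L3)  txn=∅  M[L3]=50
step 6: P1: store L0 := 49  ⟶  IMI  (L0)  txn=BusUpgr  M[L0]=50
step 7: P2: load  L3  ⟶  SIS  (L3)  txn=BusRd+Flush  M[L3]=91
step 8: P1: load  L3  ⟶  SSS  (L3)  txn=BusRd  M[L3]=91
step 9: P2: load  L3  ⟶  SSS  (L3)  txn=∅  M[L3]=91
step 10: P0: store L3 := 29  ⟶  MII  (L3)  txn=BusUpgr  M[L3]=91
step 11: P1: load  L0  ⟶  IMI  (L0)  txn=∅  M[L0]=50
step 12: P1: load  L2  ⟶  IMI  (L2)  txn=∅  M[L2]=90
step 13: P0: store L3 := 37  ⟶  MII  (L3)  txn=∅  M[L3]=91
step 14: P2: store L3 := 99  ⟶  IIM  (L3)  txn=BusRdX+Flush  M[L3]=37
step 15: P1: load  L3  ⟶  ISS  (L3)  txn=BusRd+Flush  M[L3]=99
step 16: P1: store L3 := 40  ⟶  IMI  (L3)  txn=BusUpgr  M[L3]=99
step 17: P1: load  L2  ⟶  IMI  (L2)  txn=∅  M[L2]=90
step 18: P0: load  L3  ⟶  SSI  (L3)  txn=BusRd+Flush  M[L3]=40
step 19: P2: store L3 := 8  ⟶  IIM  (L3)  txn=BusRdX  M[L3]=40
step 20: P0: load  L3  ⟶  SIS  (L3)  txn=BusRd+Flush  M[L3]=8
step 21: P1: load  L3  ⟶  SSS  (L3)  txn=BusRd  M[L3]=8
step 22: P1: load  L3  ⟶  SSS  (L3)  txn=∅  M[L3]=8
step 23: P0: store L0 := 41  ⟶  MII  (L0)  txn=BusRdX+Flush  M[L0]=49
step 24: P1: store L3 := 10  ⟶  IMI  (L3)  txn=BusUpgr  M[L3]=8
step 25: P1: store L3 := 16  ⟶  IMI  (L3)  txn=∅  M[L3]=8
step 26: P1: load  L0  ⟶  SSI  (L0)  txn=BusRd+Flush  M[L0]=41
step 27: P0: store L2 := 87  ⟶  MII  (L2)  txn=BusRdX+Flush  M[L2]=37

state = S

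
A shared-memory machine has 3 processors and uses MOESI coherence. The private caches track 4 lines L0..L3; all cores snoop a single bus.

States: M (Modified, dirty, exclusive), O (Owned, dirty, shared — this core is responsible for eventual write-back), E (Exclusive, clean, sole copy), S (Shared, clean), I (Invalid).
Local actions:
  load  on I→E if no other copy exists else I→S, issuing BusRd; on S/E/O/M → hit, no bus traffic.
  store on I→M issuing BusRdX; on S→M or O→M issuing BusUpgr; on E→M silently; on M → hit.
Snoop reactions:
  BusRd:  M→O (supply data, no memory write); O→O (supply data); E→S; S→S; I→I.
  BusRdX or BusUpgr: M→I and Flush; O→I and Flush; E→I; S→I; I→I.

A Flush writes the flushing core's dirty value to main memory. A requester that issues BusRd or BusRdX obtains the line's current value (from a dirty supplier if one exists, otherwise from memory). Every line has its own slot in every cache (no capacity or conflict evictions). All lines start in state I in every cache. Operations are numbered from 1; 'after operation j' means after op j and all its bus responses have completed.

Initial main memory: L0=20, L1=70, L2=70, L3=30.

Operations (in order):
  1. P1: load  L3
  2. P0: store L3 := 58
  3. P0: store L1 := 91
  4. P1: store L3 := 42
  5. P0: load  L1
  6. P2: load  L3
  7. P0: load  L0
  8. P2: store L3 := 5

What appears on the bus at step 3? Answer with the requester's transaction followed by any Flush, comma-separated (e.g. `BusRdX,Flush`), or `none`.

bus = BusRdX

1. P1: load  L3  bus=[BusRd]  L3: P0=I P1=E P2=I  mem[L3]=30
2. P0: store L3 := 58  bus=[BusRdX]  L3: P0=M P1=I P2=I  mem[L3]=30
3. P0: store L1 := 91  bus=[BusRdX]  L1: P0=M P1=I P2=I  mem[L1]=70
4. P1: store L3 := 42  bus=[BusRdX,Flush]  L3: P0=I P1=M P2=I  mem[L3]=58
5. P0: load  L1  bus=[-]  L1: P0=M P1=I P2=I  mem[L1]=70
6. P2: load  L3  bus=[BusRd]  L3: P0=I P1=O P2=S  mem[L3]=58
7. P0: load  L0  bus=[BusRd]  L0: P0=E P1=I P2=I  mem[L0]=20
8. P2: store L3 := 5  bus=[BusUpgr,Flush]  L3: P0=I P1=I P2=M  mem[L3]=42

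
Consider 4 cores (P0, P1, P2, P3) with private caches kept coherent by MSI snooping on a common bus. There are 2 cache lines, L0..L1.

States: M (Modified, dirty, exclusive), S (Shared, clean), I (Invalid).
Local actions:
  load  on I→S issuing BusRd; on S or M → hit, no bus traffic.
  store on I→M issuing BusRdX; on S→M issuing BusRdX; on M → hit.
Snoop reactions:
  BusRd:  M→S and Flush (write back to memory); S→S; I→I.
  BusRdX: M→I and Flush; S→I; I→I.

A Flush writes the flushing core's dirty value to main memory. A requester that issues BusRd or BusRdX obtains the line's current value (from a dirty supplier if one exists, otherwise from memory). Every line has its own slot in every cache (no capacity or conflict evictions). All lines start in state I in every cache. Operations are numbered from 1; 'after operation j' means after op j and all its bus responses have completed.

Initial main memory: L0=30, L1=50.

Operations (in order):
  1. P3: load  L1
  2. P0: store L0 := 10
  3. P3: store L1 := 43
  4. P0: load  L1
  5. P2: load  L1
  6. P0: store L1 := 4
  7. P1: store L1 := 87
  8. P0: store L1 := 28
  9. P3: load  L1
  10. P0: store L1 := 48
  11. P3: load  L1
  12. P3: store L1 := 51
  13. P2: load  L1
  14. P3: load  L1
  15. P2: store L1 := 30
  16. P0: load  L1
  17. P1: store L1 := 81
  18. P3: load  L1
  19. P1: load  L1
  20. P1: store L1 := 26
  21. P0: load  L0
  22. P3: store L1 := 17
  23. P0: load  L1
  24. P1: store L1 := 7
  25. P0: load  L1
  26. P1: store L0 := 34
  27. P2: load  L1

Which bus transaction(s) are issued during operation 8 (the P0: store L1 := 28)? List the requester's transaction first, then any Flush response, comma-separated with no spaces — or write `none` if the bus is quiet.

bus = BusRdX,Flush

[1] P3: load  L1 | P0:I, P1:I, P2:I, P3:S(50) | bus: BusRd
[2] P0: store L0 := 10 | P0:M(10), P1:I, P2:I, P3:I | bus: BusRdX
[3] P3: store L1 := 43 | P0:I, P1:I, P2:I, P3:M(43) | bus: BusRdX
[4] P0: load  L1 | P0:S(43), P1:I, P2:I, P3:S(43) | bus: BusRd,Flush
[5] P2: load  L1 | P0:S(43), P1:I, P2:S(43), P3:S(43) | bus: BusRd
[6] P0: store L1 := 4 | P0:M(4), P1:I, P2:I, P3:I | bus: BusRdX
[7] P1: store L1 := 87 | P0:I, P1:M(87), P2:I, P3:I | bus: BusRdX,Flush
[8] P0: store L1 := 28 | P0:M(28), P1:I, P2:I, P3:I | bus: BusRdX,Flush
[9] P3: load  L1 | P0:S(28), P1:I, P2:I, P3:S(28) | bus: BusRd,Flush
[10] P0: store L1 := 48 | P0:M(48), P1:I, P2:I, P3:I | bus: BusRdX
[11] P3: load  L1 | P0:S(48), P1:I, P2:I, P3:S(48) | bus: BusRd,Flush
[12] P3: store L1 := 51 | P0:I, P1:I, P2:I, P3:M(51) | bus: BusRdX
[13] P2: load  L1 | P0:I, P1:I, P2:S(51), P3:S(51) | bus: BusRd,Flush
[14] P3: load  L1 | P0:I, P1:I, P2:S(51), P3:S(51) | bus: none
[15] P2: store L1 := 30 | P0:I, P1:I, P2:M(30), P3:I | bus: BusRdX
[16] P0: load  L1 | P0:S(30), P1:I, P2:S(30), P3:I | bus: BusRd,Flush
[17] P1: store L1 := 81 | P0:I, P1:M(81), P2:I, P3:I | bus: BusRdX
[18] P3: load  L1 | P0:I, P1:S(81), P2:I, P3:S(81) | bus: BusRd,Flush
[19] P1: load  L1 | P0:I, P1:S(81), P2:I, P3:S(81) | bus: none
[20] P1: store L1 := 26 | P0:I, P1:M(26), P2:I, P3:I | bus: BusRdX
[21] P0: load  L0 | P0:M(10), P1:I, P2:I, P3:I | bus: none
[22] P3: store L1 := 17 | P0:I, P1:I, P2:I, P3:M(17) | bus: BusRdX,Flush
[23] P0: load  L1 | P0:S(17), P1:I, P2:I, P3:S(17) | bus: BusRd,Flush
[24] P1: store L1 := 7 | P0:I, P1:M(7), P2:I, P3:I | bus: BusRdX
[25] P0: load  L1 | P0:S(7), P1:S(7), P2:I, P3:I | bus: BusRd,Flush
[26] P1: store L0 := 34 | P0:I, P1:M(34), P2:I, P3:I | bus: BusRdX,Flush
[27] P2: load  L1 | P0:S(7), P1:S(7), P2:S(7), P3:I | bus: BusRd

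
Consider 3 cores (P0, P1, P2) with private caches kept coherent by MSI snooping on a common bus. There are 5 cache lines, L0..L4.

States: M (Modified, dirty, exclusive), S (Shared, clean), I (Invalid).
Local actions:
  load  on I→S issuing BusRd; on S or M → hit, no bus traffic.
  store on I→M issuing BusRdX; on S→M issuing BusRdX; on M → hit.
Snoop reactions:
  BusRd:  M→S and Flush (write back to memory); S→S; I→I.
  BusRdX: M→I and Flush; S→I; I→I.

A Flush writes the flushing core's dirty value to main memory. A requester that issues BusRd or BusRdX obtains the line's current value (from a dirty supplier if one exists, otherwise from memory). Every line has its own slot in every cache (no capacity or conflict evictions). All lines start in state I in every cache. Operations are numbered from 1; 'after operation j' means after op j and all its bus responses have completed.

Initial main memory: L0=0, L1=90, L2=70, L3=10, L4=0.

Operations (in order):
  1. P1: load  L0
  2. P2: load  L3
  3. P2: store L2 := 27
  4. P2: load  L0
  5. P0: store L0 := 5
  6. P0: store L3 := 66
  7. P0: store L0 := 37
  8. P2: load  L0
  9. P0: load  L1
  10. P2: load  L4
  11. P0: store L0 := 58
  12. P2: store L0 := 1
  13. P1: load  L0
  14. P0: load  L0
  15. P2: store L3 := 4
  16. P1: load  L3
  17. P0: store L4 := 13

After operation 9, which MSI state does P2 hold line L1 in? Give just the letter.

  op1 P1: load  L0 → I/S/I on L0; bus BusRd; mem=0
  op2 P2: load  L3 → I/I/S on L3; bus BusRd; mem=10
  op3 P2: store L2 := 27 → I/I/M on L2; bus BusRdX; mem=70
  op4 P2: load  L0 → I/S/S on L0; bus BusRd; mem=0
  op5 P0: store L0 := 5 → M/I/I on L0; bus BusRdX; mem=0
  op6 P0: store L3 := 66 → M/I/I on L3; bus BusRdX; mem=10
  op7 P0: store L0 := 37 → M/I/I on L0; bus (none); mem=0
  op8 P2: load  L0 → S/I/S on L0; bus BusRd Flush; mem=37
  op9 P0: load  L1 → S/I/I on L1; bus BusRd; mem=90
  op10 P2: load  L4 → I/I/S on L4; bus BusRd; mem=0
  op11 P0: store L0 := 58 → M/I/I on L0; bus BusRdX; mem=37
  op12 P2: store L0 := 1 → I/I/M on L0; bus BusRdX Flush; mem=58
  op13 P1: load  L0 → I/S/S on L0; bus BusRd Flush; mem=1
  op14 P0: load  L0 → S/S/S on L0; bus BusRd; mem=1
  op15 P2: store L3 := 4 → I/I/M on L3; bus BusRdX Flush; mem=66
  op16 P1: load  L3 → I/S/S on L3; bus BusRd Flush; mem=4
  op17 P0: store L4 := 13 → M/I/I on L4; bus BusRdX; mem=0

state = I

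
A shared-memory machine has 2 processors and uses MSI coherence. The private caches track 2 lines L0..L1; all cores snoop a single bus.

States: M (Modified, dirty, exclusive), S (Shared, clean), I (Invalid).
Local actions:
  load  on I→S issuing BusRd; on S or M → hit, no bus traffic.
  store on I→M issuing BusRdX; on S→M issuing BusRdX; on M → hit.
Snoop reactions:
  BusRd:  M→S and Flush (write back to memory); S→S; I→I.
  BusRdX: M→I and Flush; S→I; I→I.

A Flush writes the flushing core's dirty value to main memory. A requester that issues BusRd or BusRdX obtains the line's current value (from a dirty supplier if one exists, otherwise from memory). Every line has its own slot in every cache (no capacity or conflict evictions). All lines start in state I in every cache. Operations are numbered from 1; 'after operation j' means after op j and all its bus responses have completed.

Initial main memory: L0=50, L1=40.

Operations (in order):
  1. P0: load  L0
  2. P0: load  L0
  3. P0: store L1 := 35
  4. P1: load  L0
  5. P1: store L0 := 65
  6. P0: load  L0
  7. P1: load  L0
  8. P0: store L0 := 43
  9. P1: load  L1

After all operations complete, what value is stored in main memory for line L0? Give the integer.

memory[L0] = 65

1. P0: load  L0  bus=[BusRd]  L0: P0=S P1=I  mem[L0]=50
2. P0: load  L0  bus=[-]  L0: P0=S P1=I  mem[L0]=50
3. P0: store L1 := 35  bus=[BusRdX]  L1: P0=M P1=I  mem[L1]=40
4. P1: load  L0  bus=[BusRd]  L0: P0=S P1=S  mem[L0]=50
5. P1: store L0 := 65  bus=[BusRdX]  L0: P0=I P1=M  mem[L0]=50
6. P0: load  L0  bus=[BusRd,Flush]  L0: P0=S P1=S  mem[L0]=65
7. P1: load  L0  bus=[-]  L0: P0=S P1=S  mem[L0]=65
8. P0: store L0 := 43  bus=[BusRdX]  L0: P0=M P1=I  mem[L0]=65
9. P1: load  L1  bus=[BusRd,Flush]  L1: P0=S P1=S  mem[L1]=35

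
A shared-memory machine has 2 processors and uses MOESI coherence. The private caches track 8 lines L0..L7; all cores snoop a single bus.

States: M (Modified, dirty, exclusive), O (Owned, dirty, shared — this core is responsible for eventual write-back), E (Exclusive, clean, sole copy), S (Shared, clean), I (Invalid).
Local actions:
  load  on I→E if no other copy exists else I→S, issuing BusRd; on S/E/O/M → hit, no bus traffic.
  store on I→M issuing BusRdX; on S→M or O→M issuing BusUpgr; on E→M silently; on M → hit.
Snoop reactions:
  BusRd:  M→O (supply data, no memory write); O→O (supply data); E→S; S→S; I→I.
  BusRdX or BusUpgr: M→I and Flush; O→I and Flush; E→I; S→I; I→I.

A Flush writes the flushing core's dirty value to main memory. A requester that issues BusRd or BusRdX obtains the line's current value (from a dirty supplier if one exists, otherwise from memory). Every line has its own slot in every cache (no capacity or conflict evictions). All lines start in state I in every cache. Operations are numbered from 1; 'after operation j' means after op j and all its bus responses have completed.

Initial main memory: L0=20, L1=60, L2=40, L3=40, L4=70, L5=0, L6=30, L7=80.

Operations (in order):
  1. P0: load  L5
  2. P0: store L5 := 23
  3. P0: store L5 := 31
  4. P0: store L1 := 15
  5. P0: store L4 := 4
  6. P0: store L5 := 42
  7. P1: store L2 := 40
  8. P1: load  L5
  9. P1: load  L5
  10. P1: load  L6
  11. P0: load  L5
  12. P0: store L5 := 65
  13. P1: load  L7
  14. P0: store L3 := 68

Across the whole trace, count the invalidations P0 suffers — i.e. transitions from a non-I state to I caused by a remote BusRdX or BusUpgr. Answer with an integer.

1. P0: load  L5  bus=[BusRd]  L5: P0=E P1=I  mem[L5]=0
2. P0: store L5 := 23  bus=[-]  L5: P0=M P1=I  mem[L5]=0
3. P0: store L5 := 31  bus=[-]  L5: P0=M P1=I  mem[L5]=0
4. P0: store L1 := 15  bus=[BusRdX]  L1: P0=M P1=I  mem[L1]=60
5. P0: store L4 := 4  bus=[BusRdX]  L4: P0=M P1=I  mem[L4]=70
6. P0: store L5 := 42  bus=[-]  L5: P0=M P1=I  mem[L5]=0
7. P1: store L2 := 40  bus=[BusRdX]  L2: P0=I P1=M  mem[L2]=40
8. P1: load  L5  bus=[BusRd]  L5: P0=O P1=S  mem[L5]=0
9. P1: load  L5  bus=[-]  L5: P0=O P1=S  mem[L5]=0
10. P1: load  L6  bus=[BusRd]  L6: P0=I P1=E  mem[L6]=30
11. P0: load  L5  bus=[-]  L5: P0=O P1=S  mem[L5]=0
12. P0: store L5 := 65  bus=[BusUpgr]  L5: P0=M P1=I  mem[L5]=0
13. P1: load  L7  bus=[BusRd]  L7: P0=I P1=E  mem[L7]=80
14. P0: store L3 := 68  bus=[BusRdX]  L3: P0=M P1=I  mem[L3]=40

invalidations = 0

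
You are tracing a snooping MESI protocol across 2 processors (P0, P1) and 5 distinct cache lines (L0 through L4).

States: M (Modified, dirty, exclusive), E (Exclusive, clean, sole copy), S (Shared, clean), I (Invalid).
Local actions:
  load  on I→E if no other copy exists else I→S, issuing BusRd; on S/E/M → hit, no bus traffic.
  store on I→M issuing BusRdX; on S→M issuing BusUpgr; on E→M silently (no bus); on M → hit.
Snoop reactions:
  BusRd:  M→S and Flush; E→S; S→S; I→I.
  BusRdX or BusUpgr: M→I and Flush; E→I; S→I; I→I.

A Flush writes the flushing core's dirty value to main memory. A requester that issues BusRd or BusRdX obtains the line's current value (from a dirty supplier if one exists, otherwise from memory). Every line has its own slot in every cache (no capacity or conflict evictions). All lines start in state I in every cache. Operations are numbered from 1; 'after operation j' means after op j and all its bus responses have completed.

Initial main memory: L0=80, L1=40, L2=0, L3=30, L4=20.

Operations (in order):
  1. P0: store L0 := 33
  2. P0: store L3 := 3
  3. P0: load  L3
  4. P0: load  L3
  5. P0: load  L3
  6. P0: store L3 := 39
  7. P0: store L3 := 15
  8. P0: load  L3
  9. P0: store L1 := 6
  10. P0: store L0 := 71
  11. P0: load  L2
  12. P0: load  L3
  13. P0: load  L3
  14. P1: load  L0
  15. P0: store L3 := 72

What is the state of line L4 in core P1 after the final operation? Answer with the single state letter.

[1] P0: store L0 := 33 | P0:M(33), P1:I | bus: BusRdX
[2] P0: store L3 := 3 | P0:M(3), P1:I | bus: BusRdX
[3] P0: load  L3 | P0:M(3), P1:I | bus: none
[4] P0: load  L3 | P0:M(3), P1:I | bus: none
[5] P0: load  L3 | P0:M(3), P1:I | bus: none
[6] P0: store L3 := 39 | P0:M(39), P1:I | bus: none
[7] P0: store L3 := 15 | P0:M(15), P1:I | bus: none
[8] P0: load  L3 | P0:M(15), P1:I | bus: none
[9] P0: store L1 := 6 | P0:M(6), P1:I | bus: BusRdX
[10] P0: store L0 := 71 | P0:M(71), P1:I | bus: none
[11] P0: load  L2 | P0:E(0), P1:I | bus: BusRd
[12] P0: load  L3 | P0:M(15), P1:I | bus: none
[13] P0: load  L3 | P0:M(15), P1:I | bus: none
[14] P1: load  L0 | P0:S(71), P1:S(71) | bus: BusRd,Flush
[15] P0: store L3 := 72 | P0:M(72), P1:I | bus: none

state = I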